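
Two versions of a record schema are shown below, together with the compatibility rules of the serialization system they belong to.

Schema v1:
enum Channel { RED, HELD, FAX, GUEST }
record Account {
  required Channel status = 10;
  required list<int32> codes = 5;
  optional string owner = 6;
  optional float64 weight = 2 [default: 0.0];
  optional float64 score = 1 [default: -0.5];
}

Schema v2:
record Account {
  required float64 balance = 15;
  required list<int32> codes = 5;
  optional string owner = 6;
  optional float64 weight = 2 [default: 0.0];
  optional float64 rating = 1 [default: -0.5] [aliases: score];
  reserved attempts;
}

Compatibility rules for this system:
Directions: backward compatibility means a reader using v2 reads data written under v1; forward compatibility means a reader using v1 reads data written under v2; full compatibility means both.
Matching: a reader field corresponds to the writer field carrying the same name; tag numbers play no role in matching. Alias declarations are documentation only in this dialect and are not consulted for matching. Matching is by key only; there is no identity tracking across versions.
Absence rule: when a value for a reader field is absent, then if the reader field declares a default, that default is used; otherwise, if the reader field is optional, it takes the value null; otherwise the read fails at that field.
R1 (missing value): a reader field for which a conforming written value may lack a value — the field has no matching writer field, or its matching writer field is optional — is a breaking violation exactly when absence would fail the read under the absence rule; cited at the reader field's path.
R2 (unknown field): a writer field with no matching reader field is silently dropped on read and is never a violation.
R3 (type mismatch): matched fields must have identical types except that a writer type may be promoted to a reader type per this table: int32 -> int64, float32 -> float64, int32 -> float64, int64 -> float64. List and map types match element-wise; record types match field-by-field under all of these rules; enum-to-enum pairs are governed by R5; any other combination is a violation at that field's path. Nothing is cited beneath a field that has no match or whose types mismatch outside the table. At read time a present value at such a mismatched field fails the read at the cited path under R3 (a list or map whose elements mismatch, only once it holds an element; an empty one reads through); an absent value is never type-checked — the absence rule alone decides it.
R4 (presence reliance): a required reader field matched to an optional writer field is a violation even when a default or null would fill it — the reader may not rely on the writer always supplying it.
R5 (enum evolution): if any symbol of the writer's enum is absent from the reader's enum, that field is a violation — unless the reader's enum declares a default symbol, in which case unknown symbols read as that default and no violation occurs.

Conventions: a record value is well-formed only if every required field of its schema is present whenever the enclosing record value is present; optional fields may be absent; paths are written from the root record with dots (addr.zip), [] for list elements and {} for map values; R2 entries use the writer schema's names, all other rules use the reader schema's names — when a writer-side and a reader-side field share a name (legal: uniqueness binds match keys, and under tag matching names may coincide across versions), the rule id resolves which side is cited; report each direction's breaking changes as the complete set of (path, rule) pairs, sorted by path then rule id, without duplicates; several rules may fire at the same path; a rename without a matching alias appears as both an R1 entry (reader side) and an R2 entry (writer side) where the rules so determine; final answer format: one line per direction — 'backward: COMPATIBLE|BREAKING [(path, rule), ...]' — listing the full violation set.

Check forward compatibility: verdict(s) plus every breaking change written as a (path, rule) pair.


the writer's type comes first in each Account pair
forward pass over Account, reader schema v1, writer schema v2:
  status: no writer match
  writer required, list<int32> -> list<int32>: reader codes maps from writer codes
  writer optional, string -> string: reader owner maps from writer owner
  writer optional, float64 -> float64: reader weight maps from writer weight
  score: no writer match
  writer field balance has no reader counterpart
  writer field rating has no reader counterpart
  violation R1 at status
  => forward: BREAKING (1)
diffs on Account not affecting the asked answer:
  added field balance to record Account: required float64, tag 15 (in v2 it sits immediately before codes) -> fires only in the backward direction of Account, which is not asked here
  renamed field score to rating in record Account (alias score declared on the renamed field) -> inert for the asked Account verdict: nothing fires

forward: BREAKING [(status, R1)]


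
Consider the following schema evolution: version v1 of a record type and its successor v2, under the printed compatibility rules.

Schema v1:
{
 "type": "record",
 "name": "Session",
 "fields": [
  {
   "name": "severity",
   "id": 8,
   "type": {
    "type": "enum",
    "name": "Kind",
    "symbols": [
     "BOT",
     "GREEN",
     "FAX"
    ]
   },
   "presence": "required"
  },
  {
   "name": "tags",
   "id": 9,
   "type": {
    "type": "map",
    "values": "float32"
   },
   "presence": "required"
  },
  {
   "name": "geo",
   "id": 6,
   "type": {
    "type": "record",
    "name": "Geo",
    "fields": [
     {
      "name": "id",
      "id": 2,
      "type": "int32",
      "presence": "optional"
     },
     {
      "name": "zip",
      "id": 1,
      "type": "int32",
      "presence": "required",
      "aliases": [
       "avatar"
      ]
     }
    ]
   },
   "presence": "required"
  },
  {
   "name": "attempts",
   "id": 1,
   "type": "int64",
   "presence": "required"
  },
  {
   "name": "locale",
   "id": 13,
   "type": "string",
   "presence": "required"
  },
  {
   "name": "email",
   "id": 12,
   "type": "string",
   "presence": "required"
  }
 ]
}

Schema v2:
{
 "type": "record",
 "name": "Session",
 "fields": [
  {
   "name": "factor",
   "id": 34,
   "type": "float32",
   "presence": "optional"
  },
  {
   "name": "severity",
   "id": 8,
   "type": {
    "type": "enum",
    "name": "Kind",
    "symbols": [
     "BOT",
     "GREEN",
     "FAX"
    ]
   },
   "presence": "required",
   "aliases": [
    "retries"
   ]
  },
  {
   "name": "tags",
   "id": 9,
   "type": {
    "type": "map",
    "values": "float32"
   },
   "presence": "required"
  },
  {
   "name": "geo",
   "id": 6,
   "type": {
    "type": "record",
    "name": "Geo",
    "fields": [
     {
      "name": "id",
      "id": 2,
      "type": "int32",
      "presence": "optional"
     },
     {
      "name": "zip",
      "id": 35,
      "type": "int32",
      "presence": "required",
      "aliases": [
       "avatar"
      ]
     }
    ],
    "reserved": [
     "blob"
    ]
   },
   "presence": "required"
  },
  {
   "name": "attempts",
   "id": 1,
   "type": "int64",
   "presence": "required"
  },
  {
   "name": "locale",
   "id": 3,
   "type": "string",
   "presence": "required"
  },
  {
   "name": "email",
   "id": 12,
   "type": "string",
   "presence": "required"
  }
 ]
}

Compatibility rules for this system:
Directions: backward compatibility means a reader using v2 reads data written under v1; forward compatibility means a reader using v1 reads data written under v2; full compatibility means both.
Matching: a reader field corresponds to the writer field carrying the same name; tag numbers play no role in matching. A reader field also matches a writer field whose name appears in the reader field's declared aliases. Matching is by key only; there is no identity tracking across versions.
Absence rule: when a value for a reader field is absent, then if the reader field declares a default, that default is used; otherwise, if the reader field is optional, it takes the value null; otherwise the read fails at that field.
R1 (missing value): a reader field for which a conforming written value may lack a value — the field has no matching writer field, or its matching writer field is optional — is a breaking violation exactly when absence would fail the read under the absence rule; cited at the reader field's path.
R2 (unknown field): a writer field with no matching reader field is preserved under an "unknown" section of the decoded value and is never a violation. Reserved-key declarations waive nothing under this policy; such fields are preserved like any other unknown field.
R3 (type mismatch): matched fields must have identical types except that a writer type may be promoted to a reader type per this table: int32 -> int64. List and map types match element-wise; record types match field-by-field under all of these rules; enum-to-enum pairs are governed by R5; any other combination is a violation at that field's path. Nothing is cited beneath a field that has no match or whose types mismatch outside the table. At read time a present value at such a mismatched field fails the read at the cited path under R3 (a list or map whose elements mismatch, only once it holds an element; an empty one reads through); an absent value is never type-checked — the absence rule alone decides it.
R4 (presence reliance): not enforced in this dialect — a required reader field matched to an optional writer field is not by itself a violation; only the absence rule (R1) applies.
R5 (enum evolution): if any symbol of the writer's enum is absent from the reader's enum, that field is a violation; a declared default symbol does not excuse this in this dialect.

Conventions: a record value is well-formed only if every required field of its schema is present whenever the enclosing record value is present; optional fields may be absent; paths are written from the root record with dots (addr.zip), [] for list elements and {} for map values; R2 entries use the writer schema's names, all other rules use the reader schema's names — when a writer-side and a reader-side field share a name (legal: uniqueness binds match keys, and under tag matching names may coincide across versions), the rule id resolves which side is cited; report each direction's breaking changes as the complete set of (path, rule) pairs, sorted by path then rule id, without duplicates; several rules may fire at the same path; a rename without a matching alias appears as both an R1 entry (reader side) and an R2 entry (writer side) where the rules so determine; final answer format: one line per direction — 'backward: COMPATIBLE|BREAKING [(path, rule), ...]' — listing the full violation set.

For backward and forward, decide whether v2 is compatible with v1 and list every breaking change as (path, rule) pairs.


backward: COMPATIBLE []; forward: COMPATIBLE []

each type pair in Session: writer, then reader
backward analysis of Session with v2 as reader and v1 as writer:
  factor: no writer-side match
  Kind -> Kind, writer required: severity aligns to severity
  map<string, float32> -> map<string, float32>, writer required: tags aligns to tags
  Geo -> Geo, writer required: geo aligns to geo
  int64 -> int64, writer required: attempts aligns to attempts
  string -> string, writer required: locale aligns to locale
  string -> string, writer required: email aligns to email
  int32 -> int32, writer optional: geo.id aligns to geo.id
  int32 -> int32, writer required: geo.zip aligns to geo.zip
  => backward: COMPATIBLE
forward analysis of Session with v1 as reader and v2 as writer:
  Kind -> Kind, writer required: severity aligns to severity
  map<string, float32> -> map<string, float32>, writer required: tags aligns to tags
  Geo -> Geo, writer required: geo aligns to geo
  int64 -> int64, writer required: attempts aligns to attempts
  string -> string, writer required: locale aligns to locale
  string -> string, writer required: email aligns to email
  writer field factor has no reader counterpart
  int32 -> int32, writer optional: geo.id aligns to geo.id
  int32 -> int32, writer required: geo.zip aligns to geo.zip
  => forward: COMPATIBLE


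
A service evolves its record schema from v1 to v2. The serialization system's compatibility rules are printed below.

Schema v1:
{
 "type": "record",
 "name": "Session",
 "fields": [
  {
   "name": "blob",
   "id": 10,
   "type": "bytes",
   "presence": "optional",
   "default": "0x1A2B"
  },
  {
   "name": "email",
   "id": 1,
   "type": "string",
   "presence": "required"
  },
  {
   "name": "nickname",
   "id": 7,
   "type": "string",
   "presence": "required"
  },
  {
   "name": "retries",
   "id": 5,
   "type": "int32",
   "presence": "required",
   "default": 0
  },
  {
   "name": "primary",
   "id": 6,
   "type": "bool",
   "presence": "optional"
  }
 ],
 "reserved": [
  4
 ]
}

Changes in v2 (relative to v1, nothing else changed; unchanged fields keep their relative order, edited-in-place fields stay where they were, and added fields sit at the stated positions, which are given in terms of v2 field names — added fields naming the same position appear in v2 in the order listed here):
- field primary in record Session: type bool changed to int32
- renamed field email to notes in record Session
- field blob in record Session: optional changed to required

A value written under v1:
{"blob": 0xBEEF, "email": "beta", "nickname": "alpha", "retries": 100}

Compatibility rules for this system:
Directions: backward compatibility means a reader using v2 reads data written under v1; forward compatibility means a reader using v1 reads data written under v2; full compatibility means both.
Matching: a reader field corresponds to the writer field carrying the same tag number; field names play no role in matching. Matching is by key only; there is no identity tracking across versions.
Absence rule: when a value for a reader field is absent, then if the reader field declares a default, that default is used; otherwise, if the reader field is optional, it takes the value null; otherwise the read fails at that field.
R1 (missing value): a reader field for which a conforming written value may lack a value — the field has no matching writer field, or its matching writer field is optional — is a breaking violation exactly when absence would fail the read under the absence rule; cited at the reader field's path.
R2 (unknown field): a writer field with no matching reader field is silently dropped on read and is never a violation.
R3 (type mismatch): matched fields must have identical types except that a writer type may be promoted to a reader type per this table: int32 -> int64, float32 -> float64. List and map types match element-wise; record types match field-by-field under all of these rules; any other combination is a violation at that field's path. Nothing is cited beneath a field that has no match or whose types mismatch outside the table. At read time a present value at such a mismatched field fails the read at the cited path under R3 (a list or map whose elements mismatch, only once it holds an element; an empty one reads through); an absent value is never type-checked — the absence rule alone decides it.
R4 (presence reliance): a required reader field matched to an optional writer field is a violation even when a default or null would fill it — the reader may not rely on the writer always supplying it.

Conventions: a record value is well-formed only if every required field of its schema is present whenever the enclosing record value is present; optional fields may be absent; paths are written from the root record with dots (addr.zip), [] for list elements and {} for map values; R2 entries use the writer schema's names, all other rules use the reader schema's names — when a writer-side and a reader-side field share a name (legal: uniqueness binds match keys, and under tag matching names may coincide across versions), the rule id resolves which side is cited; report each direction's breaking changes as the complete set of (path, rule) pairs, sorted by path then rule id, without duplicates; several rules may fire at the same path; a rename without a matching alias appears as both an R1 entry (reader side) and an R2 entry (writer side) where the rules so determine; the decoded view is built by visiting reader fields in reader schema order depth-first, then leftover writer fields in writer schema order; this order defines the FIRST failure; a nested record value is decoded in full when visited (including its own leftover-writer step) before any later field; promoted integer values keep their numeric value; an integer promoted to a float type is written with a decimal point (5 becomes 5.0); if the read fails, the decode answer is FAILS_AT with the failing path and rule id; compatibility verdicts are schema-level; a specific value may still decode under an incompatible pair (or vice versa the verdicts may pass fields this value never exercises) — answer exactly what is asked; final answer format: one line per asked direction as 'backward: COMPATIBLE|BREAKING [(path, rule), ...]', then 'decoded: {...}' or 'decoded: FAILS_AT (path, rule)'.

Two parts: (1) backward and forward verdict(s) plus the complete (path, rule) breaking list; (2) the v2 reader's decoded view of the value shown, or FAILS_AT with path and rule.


backward: BREAKING [(blob, R4), (primary, R3)]; forward: BREAKING [(primary, R3)]; decoded: {"blob": 0xBEEF, "notes": "beta", "nickname": "alpha", "retries": 100, "primary": null}

arrows below run writer -> reader for Session
backward for Session (reader v2, writer v1):
  blob <- blob (bytes -> bytes, writer optional)
  notes <- email (string -> string, writer required)
  nickname <- nickname (string -> string, writer required)
  retries <- retries (int32 -> int32, writer required)
  primary <- primary (bool -> int32, writer optional)
  violation R4 at blob
  violation R3 at primary
  => backward verdict for Session: BREAKING, 2 violation(s)
forward for Session (reader v1, writer v2):
  blob <- blob (bytes -> bytes, writer required)
  email <- notes (string -> string, writer required)
  nickname <- nickname (string -> string, writer required)
  retries <- retries (int32 -> int32, writer required)
  primary <- primary (int32 -> bool, writer optional)
  violation R3 at primary
  => forward verdict for Session: BREAKING, 1 violation(s)
decode walk for Session under reader schema v2:
  blob := 0xBEEF
  notes := "beta" (from writer email)
  nickname := "alpha"
  retries := 100
  primary := null (missing; optional => null)
  => decoded: {"blob": 0xBEEF, "notes": "beta", "nickname": "alpha", "retries": 100, "primary": null}


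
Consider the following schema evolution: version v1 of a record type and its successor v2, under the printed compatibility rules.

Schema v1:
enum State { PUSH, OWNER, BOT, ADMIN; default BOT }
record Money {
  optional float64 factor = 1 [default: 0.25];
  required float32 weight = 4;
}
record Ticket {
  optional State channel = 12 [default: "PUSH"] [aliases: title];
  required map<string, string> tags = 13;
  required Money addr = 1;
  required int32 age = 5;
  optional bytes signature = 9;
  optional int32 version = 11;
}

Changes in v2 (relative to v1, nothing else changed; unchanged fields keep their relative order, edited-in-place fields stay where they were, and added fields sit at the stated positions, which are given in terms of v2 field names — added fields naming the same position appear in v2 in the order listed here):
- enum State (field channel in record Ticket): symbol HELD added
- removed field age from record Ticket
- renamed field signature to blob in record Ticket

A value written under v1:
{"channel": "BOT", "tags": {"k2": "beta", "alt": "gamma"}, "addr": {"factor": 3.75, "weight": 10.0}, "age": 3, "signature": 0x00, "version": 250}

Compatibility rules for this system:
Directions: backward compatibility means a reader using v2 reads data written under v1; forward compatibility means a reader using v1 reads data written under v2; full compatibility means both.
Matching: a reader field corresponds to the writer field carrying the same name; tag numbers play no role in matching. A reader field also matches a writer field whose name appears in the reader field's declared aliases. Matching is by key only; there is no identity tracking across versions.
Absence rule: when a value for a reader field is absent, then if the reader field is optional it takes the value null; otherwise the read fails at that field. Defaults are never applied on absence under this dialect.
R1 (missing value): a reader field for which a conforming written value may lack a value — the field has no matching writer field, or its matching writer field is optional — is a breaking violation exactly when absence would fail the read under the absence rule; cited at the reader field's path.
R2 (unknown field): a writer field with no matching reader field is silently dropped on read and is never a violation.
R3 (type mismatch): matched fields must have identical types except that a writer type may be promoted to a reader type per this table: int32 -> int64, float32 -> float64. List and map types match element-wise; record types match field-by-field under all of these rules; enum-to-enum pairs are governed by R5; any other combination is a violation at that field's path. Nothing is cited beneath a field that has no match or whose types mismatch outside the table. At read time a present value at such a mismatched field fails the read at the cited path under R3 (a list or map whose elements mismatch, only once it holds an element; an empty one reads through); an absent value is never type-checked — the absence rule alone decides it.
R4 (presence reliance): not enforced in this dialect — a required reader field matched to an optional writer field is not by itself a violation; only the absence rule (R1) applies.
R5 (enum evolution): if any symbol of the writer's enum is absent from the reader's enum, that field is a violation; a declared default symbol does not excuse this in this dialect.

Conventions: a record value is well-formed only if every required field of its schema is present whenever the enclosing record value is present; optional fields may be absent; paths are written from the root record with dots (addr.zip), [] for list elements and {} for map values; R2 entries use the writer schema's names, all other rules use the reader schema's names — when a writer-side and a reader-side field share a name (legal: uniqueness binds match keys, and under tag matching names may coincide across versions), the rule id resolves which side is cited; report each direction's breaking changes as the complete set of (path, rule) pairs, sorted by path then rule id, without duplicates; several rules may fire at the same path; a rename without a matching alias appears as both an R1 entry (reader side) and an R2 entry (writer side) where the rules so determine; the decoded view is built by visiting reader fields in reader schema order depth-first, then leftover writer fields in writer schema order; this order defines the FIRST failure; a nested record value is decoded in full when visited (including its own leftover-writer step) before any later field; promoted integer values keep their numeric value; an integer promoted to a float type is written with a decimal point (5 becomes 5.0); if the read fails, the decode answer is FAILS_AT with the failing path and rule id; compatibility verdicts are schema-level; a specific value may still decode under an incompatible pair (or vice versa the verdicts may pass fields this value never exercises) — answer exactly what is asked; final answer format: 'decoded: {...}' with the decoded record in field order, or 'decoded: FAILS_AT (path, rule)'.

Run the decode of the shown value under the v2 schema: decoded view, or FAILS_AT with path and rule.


arrows below run writer -> reader for Ticket
migrating the Ticket value to v2:
  channel := "BOT"
  tags := {"k2": "beta", "alt": "gamma"}
  addr.factor := 3.75
  addr.weight := 10.0
  blob := null (not supplied -> null)
  version := 250
  writer age: unmatched, discarded
  writer signature: unmatched, discarded
  => decoded: {"channel": "BOT", "tags": {"k2": "beta", "alt": "gamma"}, "addr": {"factor": 3.75, "weight": 10.0}, "blob": null, "version": 250}
the rest of the Ticket diff is inert for this question:
  enum State (field channel in record Ticket): symbol HELD added -> changes Ticket's schema-level verdicts only — the decode of this value is the same

decoded: {"channel": "BOT", "tags": {"k2": "beta", "alt": "gamma"}, "addr": {"factor": 3.75, "weight": 10.0}, "blob": null, "version": 250}


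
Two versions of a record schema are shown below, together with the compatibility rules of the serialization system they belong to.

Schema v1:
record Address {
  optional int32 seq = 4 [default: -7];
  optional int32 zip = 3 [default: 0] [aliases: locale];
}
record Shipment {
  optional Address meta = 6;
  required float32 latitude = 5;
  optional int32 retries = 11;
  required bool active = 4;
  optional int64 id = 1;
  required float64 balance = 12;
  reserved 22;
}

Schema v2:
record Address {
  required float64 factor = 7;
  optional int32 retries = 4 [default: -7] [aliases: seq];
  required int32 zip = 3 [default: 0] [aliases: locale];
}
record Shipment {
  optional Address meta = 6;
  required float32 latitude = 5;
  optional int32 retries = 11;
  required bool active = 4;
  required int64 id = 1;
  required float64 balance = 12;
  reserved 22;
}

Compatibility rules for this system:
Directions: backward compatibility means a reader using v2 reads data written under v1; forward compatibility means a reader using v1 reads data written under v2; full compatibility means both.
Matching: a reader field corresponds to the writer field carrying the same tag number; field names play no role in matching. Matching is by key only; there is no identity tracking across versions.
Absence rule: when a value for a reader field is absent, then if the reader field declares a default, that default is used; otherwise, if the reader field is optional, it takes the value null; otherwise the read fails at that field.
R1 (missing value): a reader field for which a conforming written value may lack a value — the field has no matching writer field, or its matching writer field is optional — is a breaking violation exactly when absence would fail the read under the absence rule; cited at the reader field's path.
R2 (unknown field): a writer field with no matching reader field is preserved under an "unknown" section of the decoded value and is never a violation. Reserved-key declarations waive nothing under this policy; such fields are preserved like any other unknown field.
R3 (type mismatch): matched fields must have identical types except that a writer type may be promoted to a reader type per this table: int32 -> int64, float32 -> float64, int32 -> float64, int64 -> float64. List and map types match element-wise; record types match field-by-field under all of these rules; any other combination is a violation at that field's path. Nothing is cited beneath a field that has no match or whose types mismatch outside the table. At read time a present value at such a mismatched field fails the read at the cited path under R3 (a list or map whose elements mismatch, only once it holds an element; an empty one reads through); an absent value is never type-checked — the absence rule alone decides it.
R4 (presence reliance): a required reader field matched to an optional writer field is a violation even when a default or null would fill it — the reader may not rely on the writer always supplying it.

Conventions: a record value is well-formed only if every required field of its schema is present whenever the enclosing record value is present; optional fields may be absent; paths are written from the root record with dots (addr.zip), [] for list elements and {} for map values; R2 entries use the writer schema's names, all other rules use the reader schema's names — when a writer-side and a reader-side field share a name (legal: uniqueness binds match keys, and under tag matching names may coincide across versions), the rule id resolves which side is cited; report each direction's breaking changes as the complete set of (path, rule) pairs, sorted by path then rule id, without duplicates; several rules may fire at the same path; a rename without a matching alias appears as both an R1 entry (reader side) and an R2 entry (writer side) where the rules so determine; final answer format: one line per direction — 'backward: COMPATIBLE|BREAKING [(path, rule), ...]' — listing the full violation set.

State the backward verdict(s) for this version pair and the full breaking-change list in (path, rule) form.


backward: BREAKING [(id, R1), (id, R4), (meta.factor, R1), (meta.zip, R4)]

each type pair in Shipment: writer, then reader
backward analysis of Shipment with v2 as reader and v1 as writer:
  writer optional, Address -> Address: reader meta maps from writer meta
  writer required, float32 -> float32: reader latitude maps from writer latitude
  writer optional, int32 -> int32: reader retries maps from writer retries
  writer required, bool -> bool: reader active maps from writer active
  writer optional, int64 -> int64: reader id maps from writer id
  writer required, float64 -> float64: reader balance maps from writer balance
  meta.factor has no writer counterpart
  writer optional, int32 -> int32: reader meta.retries maps from writer meta.seq
  writer optional, int32 -> int32: reader meta.zip maps from writer meta.zip
  R1 fires at id
  R4 fires at id
  R1 fires at meta.factor
  R4 fires at meta.zip
  => backward verdict for Shipment: BREAKING, 4 violation(s)
ruling out the remaining Shipment differences:
  renamed field seq to retries in record Address (alias seq declared on the renamed field) -> triggers nothing under Shipment's printed rules — same verdict


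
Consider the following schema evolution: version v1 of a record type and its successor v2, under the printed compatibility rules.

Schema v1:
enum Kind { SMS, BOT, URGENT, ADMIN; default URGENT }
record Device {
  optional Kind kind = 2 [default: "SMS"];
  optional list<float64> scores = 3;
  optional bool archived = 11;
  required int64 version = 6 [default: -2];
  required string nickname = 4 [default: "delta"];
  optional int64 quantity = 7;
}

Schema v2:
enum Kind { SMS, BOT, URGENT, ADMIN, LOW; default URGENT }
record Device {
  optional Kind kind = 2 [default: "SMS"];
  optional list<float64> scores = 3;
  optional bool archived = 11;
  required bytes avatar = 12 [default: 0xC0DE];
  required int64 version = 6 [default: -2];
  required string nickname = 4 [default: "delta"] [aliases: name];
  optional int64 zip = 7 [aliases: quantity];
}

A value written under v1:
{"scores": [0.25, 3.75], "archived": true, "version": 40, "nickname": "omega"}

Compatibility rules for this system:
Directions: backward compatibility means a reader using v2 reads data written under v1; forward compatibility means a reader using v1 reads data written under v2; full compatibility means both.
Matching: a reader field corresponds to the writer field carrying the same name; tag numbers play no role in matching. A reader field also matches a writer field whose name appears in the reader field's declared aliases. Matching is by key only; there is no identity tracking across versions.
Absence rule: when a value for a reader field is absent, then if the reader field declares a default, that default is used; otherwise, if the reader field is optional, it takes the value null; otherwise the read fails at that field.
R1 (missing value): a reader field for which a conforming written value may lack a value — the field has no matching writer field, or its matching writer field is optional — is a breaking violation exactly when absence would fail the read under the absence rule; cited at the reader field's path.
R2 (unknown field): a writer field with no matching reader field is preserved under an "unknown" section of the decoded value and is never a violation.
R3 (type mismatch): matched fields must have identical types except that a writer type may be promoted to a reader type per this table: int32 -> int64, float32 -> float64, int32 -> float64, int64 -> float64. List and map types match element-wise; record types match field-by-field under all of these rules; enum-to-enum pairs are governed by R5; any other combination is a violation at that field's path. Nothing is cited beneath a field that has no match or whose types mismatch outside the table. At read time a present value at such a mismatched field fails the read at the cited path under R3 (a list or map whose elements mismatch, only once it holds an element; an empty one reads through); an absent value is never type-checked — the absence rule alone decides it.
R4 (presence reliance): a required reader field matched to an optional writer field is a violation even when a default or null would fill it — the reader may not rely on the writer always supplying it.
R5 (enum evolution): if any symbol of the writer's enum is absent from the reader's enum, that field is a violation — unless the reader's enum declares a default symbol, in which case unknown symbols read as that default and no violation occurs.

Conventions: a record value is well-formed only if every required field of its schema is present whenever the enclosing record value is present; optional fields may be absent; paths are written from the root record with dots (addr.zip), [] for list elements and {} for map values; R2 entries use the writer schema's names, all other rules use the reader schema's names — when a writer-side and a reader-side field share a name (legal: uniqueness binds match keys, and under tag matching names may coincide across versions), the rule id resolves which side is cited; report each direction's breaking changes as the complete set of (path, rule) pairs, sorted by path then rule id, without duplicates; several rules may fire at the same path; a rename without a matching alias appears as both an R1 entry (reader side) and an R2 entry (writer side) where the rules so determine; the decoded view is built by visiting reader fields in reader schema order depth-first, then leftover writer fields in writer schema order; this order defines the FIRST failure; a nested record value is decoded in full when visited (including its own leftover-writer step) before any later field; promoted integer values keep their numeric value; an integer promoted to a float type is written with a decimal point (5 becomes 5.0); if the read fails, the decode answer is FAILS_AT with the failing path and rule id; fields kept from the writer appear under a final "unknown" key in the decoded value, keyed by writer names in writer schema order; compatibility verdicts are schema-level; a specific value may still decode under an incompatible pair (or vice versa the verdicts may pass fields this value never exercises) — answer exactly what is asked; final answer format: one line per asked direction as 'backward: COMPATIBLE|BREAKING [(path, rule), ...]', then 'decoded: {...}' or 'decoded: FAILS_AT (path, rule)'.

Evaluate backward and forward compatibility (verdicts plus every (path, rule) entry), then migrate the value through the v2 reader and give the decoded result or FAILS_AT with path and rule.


in Device below, arrows point writer -> reader
backward analysis of Device with v2 as reader and v1 as writer:
  Kind -> Kind, writer optional: kind aligns to kind
  list<float64> -> list<float64>, writer optional: scores aligns to scores
  bool -> bool, writer optional: archived aligns to archived
  avatar: no writer-side match
  int64 -> int64, writer required: version aligns to version
  string -> string, writer required: nickname aligns to nickname
  int64 -> int64, writer optional: zip aligns to quantity
  => no violations; backward on Device: COMPATIBLE
forward analysis of Device with v1 as reader and v2 as writer:
  Kind -> Kind, writer optional: kind aligns to kind
  list<float64> -> list<float64>, writer optional: scores aligns to scores
  bool -> bool, writer optional: archived aligns to archived
  int64 -> int64, writer required: version aligns to version
  string -> string, writer required: nickname aligns to nickname
  quantity: no writer-side match
  leftover writer field: avatar
  leftover writer field: zip
  => no violations; forward on Device: COMPATIBLE
migrating the Device value to v2:
  kind := "SMS" (no value, default fills)
  scores := [0.25, 3.75]
  archived := true
  avatar := 0xC0DE (no value, default fills)
  version := 40
  nickname := "omega"
  zip := null (not supplied -> null)
  => decoded: {"kind": "SMS", "scores": [0.25, 3.75], "archived": true, "avatar": 0xC0DE, "version": 40, "nickname": "omega", "zip": null}

backward: COMPATIBLE []; forward: COMPATIBLE []; decoded: {"kind": "SMS", "scores": [0.25, 3.75], "archived": true, "avatar": 0xC0DE, "version": 40, "nickname": "omega", "zip": null}


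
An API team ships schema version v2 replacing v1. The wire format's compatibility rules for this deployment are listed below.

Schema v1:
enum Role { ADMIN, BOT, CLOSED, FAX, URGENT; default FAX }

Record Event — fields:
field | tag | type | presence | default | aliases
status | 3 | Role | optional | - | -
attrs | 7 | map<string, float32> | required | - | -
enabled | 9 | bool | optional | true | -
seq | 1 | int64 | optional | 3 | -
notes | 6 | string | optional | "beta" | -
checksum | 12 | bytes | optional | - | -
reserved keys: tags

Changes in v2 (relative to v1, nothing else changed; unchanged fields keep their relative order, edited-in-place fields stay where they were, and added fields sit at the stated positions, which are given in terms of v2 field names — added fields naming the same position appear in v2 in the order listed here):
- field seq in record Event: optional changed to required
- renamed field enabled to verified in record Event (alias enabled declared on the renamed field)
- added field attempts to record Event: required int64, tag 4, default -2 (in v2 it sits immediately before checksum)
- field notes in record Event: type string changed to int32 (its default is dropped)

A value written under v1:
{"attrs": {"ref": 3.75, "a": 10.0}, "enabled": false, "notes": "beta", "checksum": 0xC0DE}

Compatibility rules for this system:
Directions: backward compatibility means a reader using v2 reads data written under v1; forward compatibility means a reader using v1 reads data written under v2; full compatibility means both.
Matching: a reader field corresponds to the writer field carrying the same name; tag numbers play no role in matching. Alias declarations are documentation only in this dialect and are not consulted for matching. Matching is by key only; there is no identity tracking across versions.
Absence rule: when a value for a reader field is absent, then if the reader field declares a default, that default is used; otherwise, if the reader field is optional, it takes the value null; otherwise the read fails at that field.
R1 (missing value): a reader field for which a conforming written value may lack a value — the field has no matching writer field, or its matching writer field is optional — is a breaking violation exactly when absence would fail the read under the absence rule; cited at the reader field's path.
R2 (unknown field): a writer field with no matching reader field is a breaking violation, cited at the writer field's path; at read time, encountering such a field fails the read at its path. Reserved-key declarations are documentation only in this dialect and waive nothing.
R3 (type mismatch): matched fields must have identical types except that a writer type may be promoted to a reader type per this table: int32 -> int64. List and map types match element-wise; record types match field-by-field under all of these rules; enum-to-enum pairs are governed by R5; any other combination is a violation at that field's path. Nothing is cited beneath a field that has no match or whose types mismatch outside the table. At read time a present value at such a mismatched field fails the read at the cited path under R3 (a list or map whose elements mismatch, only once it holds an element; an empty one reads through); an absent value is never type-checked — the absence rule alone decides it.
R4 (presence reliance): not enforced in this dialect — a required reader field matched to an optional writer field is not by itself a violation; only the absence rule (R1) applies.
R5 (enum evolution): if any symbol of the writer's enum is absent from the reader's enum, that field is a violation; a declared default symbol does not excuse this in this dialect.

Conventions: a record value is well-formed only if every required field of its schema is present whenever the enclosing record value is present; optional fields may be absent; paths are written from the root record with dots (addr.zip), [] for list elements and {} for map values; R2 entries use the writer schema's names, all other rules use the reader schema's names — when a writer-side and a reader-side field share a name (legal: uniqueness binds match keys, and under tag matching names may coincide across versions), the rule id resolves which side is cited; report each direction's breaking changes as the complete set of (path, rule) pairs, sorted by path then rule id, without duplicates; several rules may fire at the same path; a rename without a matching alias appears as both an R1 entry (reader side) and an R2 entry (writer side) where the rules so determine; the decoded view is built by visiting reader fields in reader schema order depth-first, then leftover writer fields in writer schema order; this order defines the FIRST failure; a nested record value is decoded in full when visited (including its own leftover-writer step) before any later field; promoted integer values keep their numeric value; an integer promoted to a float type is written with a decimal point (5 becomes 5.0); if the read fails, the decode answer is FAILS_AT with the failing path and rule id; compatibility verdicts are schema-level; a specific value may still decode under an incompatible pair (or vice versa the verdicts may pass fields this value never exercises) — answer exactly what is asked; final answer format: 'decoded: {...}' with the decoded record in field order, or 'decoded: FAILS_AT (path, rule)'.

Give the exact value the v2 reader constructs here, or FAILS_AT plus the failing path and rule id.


in Event below, arrows point writer -> reader
migrating the Event value to v2:
  status := null (absent, optional -> null)
  attrs := {"ref": 3.75, "a": 10.0}
  verified := true (absent -> default)
  seq := 3 (absent -> default)
  read fails at notes under R3
  => FAILS_AT (notes, R3)
remaining Event differences; none change what is asked:
  field seq in record Event: optional changed to required -> no rule fires on it and the decoded Event view is identical with or without it
  renamed field enabled to verified in record Event (alias enabled declared on the renamed field) -> matters for Event compatibility verdicts, not for this value's decode
  added field attempts to record Event: required int64, tag 4, default -2 (in v2 it sits immediately before checksum) -> matters for Event compatibility verdicts, not for this value's decode

decoded: FAILS_AT (notes, R3)
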